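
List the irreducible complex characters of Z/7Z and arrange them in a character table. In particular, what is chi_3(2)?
Character table of Z/7Z (irreps indexed chi_0,...,chi_6 with chi_k(m) = zeta_7^(k*m), zeta_7 = exp(2*pi*i/7)):
  irrep \ class  {0} (size 1)  {1} (size 1)    {2} (size 1)    {3} (size 1)    {4} (size 1)    {5} (size 1)    {6} (size 1)  
  chi_0          1             1               1               1               1               1               1             
  chi_1          1             exp(2*I*pi/7)   exp(4*I*pi/7)   exp(6*I*pi/7)   exp(-6*I*pi/7)  exp(-4*I*pi/7)  exp(-2*I*pi/7)
  chi_2          1             exp(4*I*pi/7)   exp(-6*I*pi/7)  exp(-2*I*pi/7)  exp(2*I*pi/7)   exp(6*I*pi/7)   exp(-4*I*pi/7)
  chi_3          1             exp(6*I*pi/7)   exp(-2*I*pi/7)  exp(4*I*pi/7)   exp(-4*I*pi/7)  exp(2*I*pi/7)   exp(-6*I*pi/7)
  chi_4          1             exp(-6*I*pi/7)  exp(2*I*pi/7)   exp(-4*I*pi/7)  exp(4*I*pi/7)   exp(-2*I*pi/7)  exp(6*I*pi/7) 
  chi_5          1             exp(-4*I*pi/7)  exp(6*I*pi/7)   exp(2*I*pi/7)   exp(-2*I*pi/7)  exp(-6*I*pi/7)  exp(4*I*pi/7) 
  chi_6          1             exp(-2*I*pi/7)  exp(-4*I*pi/7)  exp(-6*I*pi/7)  exp(6*I*pi/7)   exp(4*I*pi/7)   exp(2*I*pi/7) 

Spot check: chi_3(2) = zeta_7^(3*2) = zeta_7^6 = exp(-2*I*pi/7).

Reasoning: Z/7Z is abelian, so all 7 irreducible complex representations are 1-dimensional. They are given by chi_k(m) = zeta_7^(k*m) for k = 0,...,6. Row orthogonality: sum_m chi_k(m) conj(chi_l(m)) = 7 * [k = l].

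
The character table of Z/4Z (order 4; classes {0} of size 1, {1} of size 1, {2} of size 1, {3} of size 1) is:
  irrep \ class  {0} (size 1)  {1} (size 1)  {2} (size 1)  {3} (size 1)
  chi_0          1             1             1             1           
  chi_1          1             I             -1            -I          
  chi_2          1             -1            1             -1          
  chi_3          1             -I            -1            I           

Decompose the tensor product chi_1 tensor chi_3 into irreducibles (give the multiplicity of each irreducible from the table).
chi_1 tensor chi_3 = chi_0 (all other irreducibles have multiplicity 0).

Explanation: The character of a tensor product is the pointwise product (chi_1 * chi_3)(C) = chi_1(C) * chi_3(C):
  {0}: (1)*(1), {1}: (I)*(-I), {2}: (-1)*(-1), {3}: (-I)*(I)
so (chi_1 * chi_3) takes values
  {0} -> 1, {1} -> 1, {2} -> 1, {3} -> 1.
Now take the inner product of this character with each irreducible chi from the table, <chi_1*chi_3, chi> = (1/4) sum_C |C| (chi_1*chi_3)(C) conj(chi(C)):
  <chi_1*chi_3, chi_0> = (1/4)[1*(1)*conj(1) + 1*(1)*conj(1) + 1*(1)*conj(1) + 1*(1)*conj(1)]
      = (1/4)[(1) + (1) + (1) + (1)] = 4/4 = 1
  <chi_1*chi_3, chi_1> = (1/4)[1*(1)*conj(1) + 1*(1)*conj(I) + 1*(1)*conj(-1) + 1*(1)*conj(-I)]
      = (1/4)[(1) + (-I) + (-1) + (I)] = 0/4 = 0
  <chi_1*chi_3, chi_2> = (1/4)[1*(1)*conj(1) + 1*(1)*conj(-1) + 1*(1)*conj(1) + 1*(1)*conj(-1)]
      = (1/4)[(1) + (-1) + (1) + (-1)] = 0/4 = 0
  <chi_1*chi_3, chi_3> = (1/4)[1*(1)*conj(1) + 1*(1)*conj(-I) + 1*(1)*conj(-1) + 1*(1)*conj(I)]
      = (1/4)[(1) + (I) + (-1) + (-I)] = 0/4 = 0
(Exp terms are combined using exp(i*s)*conj(exp(i*t)) = exp(i*(s-t)), and sums of them are collapsed using the identity that for every m > 1 the m distinct m-th roots of unity sum to 0, e.g. 1 + exp(2*I*pi/3) + exp(-2*I*pi/3) = 0.)
Hence the multiplicities are chi_0: 1. Dimension check: dim(chi_1)*dim(chi_3) = 1*1 = 1 and sum (mult * dim) = 1*1 = 1.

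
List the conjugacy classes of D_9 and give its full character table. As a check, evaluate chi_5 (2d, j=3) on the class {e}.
Conjugacy classes: {e} of size 1, {r^1, r^8} of size 2, {r^2, r^7} of size 2, {r^3, r^6} of size 2, {r^4, r^5} of size 2, {s, sr, ..., sr^8} of size 9.
Character table:
  irrep \ class              {e} (size 1)  {r^1, r^8} (size 2)  {r^2, r^7} (size 2)  {r^3, r^6} (size 2)  {r^4, r^5} (size 2)  {s, sr, ..., sr^8} (size 9)
  chi_1 (triv)               1             1                    1                    1                    1                    1                          
  chi_2 (sign: r->1, s->-1)  1             1                    1                    1                    1                    -1                         
  chi_3 (2d, j=1)            2             2*cos(2*pi/9)        2*cos(4*pi/9)        -1                   -2*cos(pi/9)         0                          
  chi_4 (2d, j=2)            2             2*cos(4*pi/9)        -2*cos(pi/9)         -1                   2*cos(2*pi/9)        0                          
  chi_5 (2d, j=3)            2             -1                   -1                   2                    -1                   0                          
  chi_6 (2d, j=4)            2             -2*cos(pi/9)         2*cos(2*pi/9)        -1                   2*cos(4*pi/9)        0                          

Spot check: chi_5 (2d, j=3) on {e} = 2.

Proof sketch: D_9 has order 2*9 = 18 with 6 conjugacy classes, hence 6 irreducibles. Sum of squared dims 1 + 1 + 4 + 4 + 4 + 4 = 18 = |G|. Linear characters come from the abelianisation; the 2-dimensional irreps have character r^k -> 2*cos(2*pi*j*k/9), reflections -> 0.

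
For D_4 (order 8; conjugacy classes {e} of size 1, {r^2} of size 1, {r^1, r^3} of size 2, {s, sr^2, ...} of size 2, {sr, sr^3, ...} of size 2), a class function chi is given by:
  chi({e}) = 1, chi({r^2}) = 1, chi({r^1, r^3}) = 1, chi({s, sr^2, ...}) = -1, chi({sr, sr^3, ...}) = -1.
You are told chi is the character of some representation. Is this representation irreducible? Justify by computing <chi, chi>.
Irreducible: <chi, chi> = 1.

<chi, chi> = (1/|G|) sum_C |C| * |chi(C)|^2 = (1/8)[1*|1|^2 + 1*|1|^2 + 2*|1|^2 + 2*|-1|^2 + 2*|-1|^2]
  = (1/8)[(1) + (1) + (2) + (2) + (2)] = 8/8 = 1.
A character is irreducible iff <chi, chi> = 1, so this representation is irreducible.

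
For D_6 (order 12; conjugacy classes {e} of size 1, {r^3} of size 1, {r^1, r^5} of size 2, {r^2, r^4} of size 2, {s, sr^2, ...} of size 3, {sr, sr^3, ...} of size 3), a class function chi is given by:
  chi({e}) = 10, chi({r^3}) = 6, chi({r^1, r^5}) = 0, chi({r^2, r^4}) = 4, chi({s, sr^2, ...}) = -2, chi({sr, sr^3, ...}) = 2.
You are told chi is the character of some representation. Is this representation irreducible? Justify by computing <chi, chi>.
Not irreducible (reducible): <chi, chi> = 16 > 1.

Working: <chi, chi> = (1/|G|) sum_C |C| * |chi(C)|^2 = (1/12)[1*|10|^2 + 1*|6|^2 + 2*|0|^2 + 2*|4|^2 + 3*|-2|^2 + 3*|2|^2]
  = (1/12)[(100) + (36) + (0) + (32) + (12) + (12)] = 192/12 = 16.
A character is irreducible iff <chi, chi> = 1, so this representation is reducible.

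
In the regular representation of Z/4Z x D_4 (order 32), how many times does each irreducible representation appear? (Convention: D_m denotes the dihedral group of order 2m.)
Each irreducible V_i of dimension d_i appears with multiplicity d_i, i.e. rho_reg = (direct sum over all irreducibles V_i) d_i V_i. The irreducible dimensions for Z/4Z x D_4 are 1, 1, 1, 1, 1, 1, 1, 1, 1, 1, 1, 1, 1, 1, 1, 1, 2, 2, 2, 2: 16 irreducibles of dimension 1, each with multiplicity 1; 4 irreducibles of dimension 2, each with multiplicity 2. Total dimension 16*1*1 + 4*2*2 = 32 = |G|.

Solution. General theorem: in the regular representation of a finite group G, each irreducible appears with multiplicity equal to its dimension. Check: dim(rho_reg) = sum d_i^2 = 1 + 1 + 1 + 1 + 1 + 1 + 1 + 1 + 1 + 1 + 1 + 1 + 1 + 1 + 1 + 1 + 4 + 4 + 4 + 4 = 32 = |G|.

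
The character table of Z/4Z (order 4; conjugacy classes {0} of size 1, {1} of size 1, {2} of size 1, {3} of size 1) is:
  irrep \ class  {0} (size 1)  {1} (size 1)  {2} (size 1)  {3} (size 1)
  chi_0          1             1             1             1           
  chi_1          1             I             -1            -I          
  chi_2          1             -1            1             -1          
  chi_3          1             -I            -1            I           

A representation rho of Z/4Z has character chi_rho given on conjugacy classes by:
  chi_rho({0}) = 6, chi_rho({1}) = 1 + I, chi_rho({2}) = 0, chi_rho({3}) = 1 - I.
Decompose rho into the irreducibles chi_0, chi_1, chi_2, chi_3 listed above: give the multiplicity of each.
Multiplicities: chi_0: 2, chi_1: 2, chi_2: 1, chi_3: 1.

Derivation: Use <chi_rho, chi> = (1/|G|) sum_C |C| * chi_rho(C) * conj(chi(C)) with |G| = 4 for each irreducible chi in the table:
  <chi_rho, chi_0> = (1/4)[1*(6)*conj(1) + 1*(1 + I)*conj(1) + 1*(0)*conj(1) + 1*(1 - I)*conj(1)]
      = (1/4)[(6) + (1 + I) + (0) + (1 - I)] = 8/4 = 2
  <chi_rho, chi_1> = (1/4)[1*(6)*conj(1) + 1*(1 + I)*conj(I) + 1*(0)*conj(-1) + 1*(1 - I)*conj(-I)]
      = (1/4)[(6) + (1 - I) + (0) + (1 + I)] = 8/4 = 2
  <chi_rho, chi_2> = (1/4)[1*(6)*conj(1) + 1*(1 + I)*conj(-1) + 1*(0)*conj(1) + 1*(1 - I)*conj(-1)]
      = (1/4)[(6) + (-1 - I) + (0) + (-1 + I)] = 4/4 = 1
  <chi_rho, chi_3> = (1/4)[1*(6)*conj(1) + 1*(1 + I)*conj(-I) + 1*(0)*conj(-1) + 1*(1 - I)*conj(I)]
      = (1/4)[(6) + (-1 + I) + (0) + (-1 - I)] = 4/4 = 1
(Exp terms are combined using exp(i*s)*conj(exp(i*t)) = exp(i*(s-t)), and sums of them are collapsed using the identity that for every m > 1 the m distinct m-th roots of unity sum to 0, e.g. 1 + exp(2*I*pi/3) + exp(-2*I*pi/3) = 0.)
Dimension check: dim(rho) = sum (mult * dim) = 2*1 + 2*1 + 1*1 + 1*1 = 6 = chi_rho(e) = 6.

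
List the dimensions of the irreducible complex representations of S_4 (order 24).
Dimensions: 1, 1, 2, 3, 3

Reasoning: There are 5 irreducibles (= number of conjugacy classes). Their dimensions d_i satisfy sum d_i^2 = |G| = 24: 1 + 1 + 4 + 9 + 9 = 24.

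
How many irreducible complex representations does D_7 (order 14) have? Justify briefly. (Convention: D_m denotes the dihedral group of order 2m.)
5

Working: The number of irreducible complex representations of a finite group equals its number of conjugacy classes. D_7 has 5 conjugacy classes ((n+3)/2 for n odd), so D_7 (order 14) has exactly 5 irreducible complex representations.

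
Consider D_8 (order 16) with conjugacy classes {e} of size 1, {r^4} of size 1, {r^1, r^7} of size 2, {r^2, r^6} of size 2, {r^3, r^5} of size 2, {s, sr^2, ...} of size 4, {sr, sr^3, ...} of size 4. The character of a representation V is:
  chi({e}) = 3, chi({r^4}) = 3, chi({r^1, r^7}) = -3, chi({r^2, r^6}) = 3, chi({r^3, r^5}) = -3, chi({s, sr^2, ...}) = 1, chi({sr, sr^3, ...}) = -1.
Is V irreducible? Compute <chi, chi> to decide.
Not irreducible (reducible): <chi, chi> = 5 > 1.

Explanation: <chi, chi> = (1/|G|) sum_C |C| * |chi(C)|^2 = (1/16)[1*|3|^2 + 1*|3|^2 + 2*|-3|^2 + 2*|3|^2 + 2*|-3|^2 + 4*|1|^2 + 4*|-1|^2]
  = (1/16)[(9) + (9) + (18) + (18) + (18) + (4) + (4)] = 80/16 = 5.
A character is irreducible iff <chi, chi> = 1, so this representation is reducible.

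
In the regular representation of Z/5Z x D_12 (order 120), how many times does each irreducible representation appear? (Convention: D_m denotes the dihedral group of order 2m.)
Each irreducible V_i of dimension d_i appears with multiplicity d_i, i.e. rho_reg = (direct sum over all irreducibles V_i) d_i V_i. The irreducible dimensions for Z/5Z x D_12 are 1, 1, 1, 1, 1, 1, 1, 1, 1, 1, 1, 1, 1, 1, 1, 1, 1, 1, 1, 1, 2, 2, 2, 2, 2, 2, 2, 2, 2, 2, 2, 2, 2, 2, 2, 2, 2, 2, 2, 2, 2, 2, 2, 2, 2: 20 irreducibles of dimension 1, each with multiplicity 1; 25 irreducibles of dimension 2, each with multiplicity 2. Total dimension 20*1*1 + 25*2*2 = 120 = |G|.

Explanation: General theorem: in the regular representation of a finite group G, each irreducible appears with multiplicity equal to its dimension. Check: dim(rho_reg) = sum d_i^2 = 1 + 1 + 1 + 1 + 1 + 1 + 1 + 1 + 1 + 1 + 1 + 1 + 1 + 1 + 1 + 1 + 1 + 1 + 1 + 1 + 4 + 4 + 4 + 4 + 4 + 4 + 4 + 4 + 4 + 4 + 4 + 4 + 4 + 4 + 4 + 4 + 4 + 4 + 4 + 4 + 4 + 4 + 4 + 4 + 4 = 120 = |G|.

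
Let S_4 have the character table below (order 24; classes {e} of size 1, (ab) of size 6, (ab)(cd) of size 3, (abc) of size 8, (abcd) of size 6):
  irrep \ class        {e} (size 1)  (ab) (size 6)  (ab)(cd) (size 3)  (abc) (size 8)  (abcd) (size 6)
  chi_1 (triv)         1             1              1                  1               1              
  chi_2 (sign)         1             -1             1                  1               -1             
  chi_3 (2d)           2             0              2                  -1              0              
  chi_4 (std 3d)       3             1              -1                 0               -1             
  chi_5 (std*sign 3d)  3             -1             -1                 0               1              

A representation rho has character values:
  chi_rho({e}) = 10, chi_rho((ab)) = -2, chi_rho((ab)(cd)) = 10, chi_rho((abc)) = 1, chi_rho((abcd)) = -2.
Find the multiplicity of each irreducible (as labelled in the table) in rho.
Multiplicities: chi_1: 1, chi_2: 3, chi_3: 3, chi_4: 0, chi_5: 0.

Argument: Use <chi_rho, chi> = (1/|G|) sum_C |C| * chi_rho(C) * conj(chi(C)) with |G| = 24 for each irreducible chi in the table:
  <chi_rho, chi_1> = (1/24)[1*(10)*conj(1) + 6*(-2)*conj(1) + 3*(10)*conj(1) + 8*(1)*conj(1) + 6*(-2)*conj(1)]
      = (1/24)[(10) + (-12) + (30) + (8) + (-12)] = 24/24 = 1
  <chi_rho, chi_2> = (1/24)[1*(10)*conj(1) + 6*(-2)*conj(-1) + 3*(10)*conj(1) + 8*(1)*conj(1) + 6*(-2)*conj(-1)]
      = (1/24)[(10) + (12) + (30) + (8) + (12)] = 72/24 = 3
  <chi_rho, chi_3> = (1/24)[1*(10)*conj(2) + 6*(-2)*conj(0) + 3*(10)*conj(2) + 8*(1)*conj(-1) + 6*(-2)*conj(0)]
      = (1/24)[(20) + (0) + (60) + (-8) + (0)] = 72/24 = 3
  <chi_rho, chi_4> = (1/24)[1*(10)*conj(3) + 6*(-2)*conj(1) + 3*(10)*conj(-1) + 8*(1)*conj(0) + 6*(-2)*conj(-1)]
      = (1/24)[(30) + (-12) + (-30) + (0) + (12)] = 0/24 = 0
  <chi_rho, chi_5> = (1/24)[1*(10)*conj(3) + 6*(-2)*conj(-1) + 3*(10)*conj(-1) + 8*(1)*conj(0) + 6*(-2)*conj(1)]
      = (1/24)[(30) + (12) + (-30) + (0) + (-12)] = 0/24 = 0
Dimension check: dim(rho) = sum (mult * dim) = 1*1 + 3*1 + 3*2 + 0*3 + 0*3 = 10 = chi_rho(e) = 10.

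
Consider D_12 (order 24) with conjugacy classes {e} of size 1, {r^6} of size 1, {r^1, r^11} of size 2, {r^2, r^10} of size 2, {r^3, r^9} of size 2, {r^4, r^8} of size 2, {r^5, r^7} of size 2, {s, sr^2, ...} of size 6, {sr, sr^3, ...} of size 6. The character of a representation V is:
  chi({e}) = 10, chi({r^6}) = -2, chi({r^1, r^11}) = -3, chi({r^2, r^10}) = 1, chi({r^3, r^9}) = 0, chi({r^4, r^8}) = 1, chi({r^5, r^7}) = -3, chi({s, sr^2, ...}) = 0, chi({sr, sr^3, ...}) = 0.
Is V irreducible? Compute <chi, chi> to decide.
Not irreducible (reducible): <chi, chi> = 6 > 1.

Derivation: <chi, chi> = (1/|G|) sum_C |C| * |chi(C)|^2 = (1/24)[1*|10|^2 + 1*|-2|^2 + 2*|-3|^2 + 2*|1|^2 + 2*|0|^2 + 2*|1|^2 + 2*|-3|^2 + 6*|0|^2 + 6*|0|^2]
  = (1/24)[(100) + (4) + (18) + (2) + (0) + (2) + (18) + (0) + (0)] = 144/24 = 6.
A character is irreducible iff <chi, chi> = 1, so this representation is reducible.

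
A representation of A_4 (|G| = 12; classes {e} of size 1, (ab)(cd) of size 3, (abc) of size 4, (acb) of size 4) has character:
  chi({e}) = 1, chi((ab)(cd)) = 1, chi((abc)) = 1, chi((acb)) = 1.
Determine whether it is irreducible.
Irreducible: <chi, chi> = 1.

Explanation: <chi, chi> = (1/|G|) sum_C |C| * |chi(C)|^2 = (1/12)[1*|1|^2 + 3*|1|^2 + 4*|1|^2 + 4*|1|^2]
  = (1/12)[(1) + (3) + (4) + (4)] = 12/12 = 1.
(Exp terms are combined using exp(i*s)*conj(exp(i*t)) = exp(i*(s-t)), and sums of them are collapsed using the identity that for every m > 1 the m distinct m-th roots of unity sum to 0, e.g. 1 + exp(2*I*pi/3) + exp(-2*I*pi/3) = 0.)
A character is irreducible iff <chi, chi> = 1, so this representation is irreducible.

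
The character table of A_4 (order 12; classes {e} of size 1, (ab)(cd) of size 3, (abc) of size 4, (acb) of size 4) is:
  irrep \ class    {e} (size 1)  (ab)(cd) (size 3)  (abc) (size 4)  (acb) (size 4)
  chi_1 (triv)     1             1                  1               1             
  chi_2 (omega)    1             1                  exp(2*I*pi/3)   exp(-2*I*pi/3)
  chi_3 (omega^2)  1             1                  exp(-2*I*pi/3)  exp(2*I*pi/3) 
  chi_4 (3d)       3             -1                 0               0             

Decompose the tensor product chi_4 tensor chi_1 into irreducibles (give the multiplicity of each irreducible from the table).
chi_4 tensor chi_1 = chi_4 (all other irreducibles have multiplicity 0).

Proof sketch: The character of a tensor product is the pointwise product (chi_4 * chi_1)(C) = chi_4(C) * chi_1(C):
  {e}: (3)*(1), (ab)(cd): (-1)*(1), (abc): (0)*(1), (acb): (0)*(1)
so (chi_4 * chi_1) takes values
  {e} -> 3, (ab)(cd) -> -1, (abc) -> 0, (acb) -> 0.
Now take the inner product of this character with each irreducible chi from the table, <chi_4*chi_1, chi> = (1/12) sum_C |C| (chi_4*chi_1)(C) conj(chi(C)):
  <chi_4*chi_1, chi_1> = (1/12)[1*(3)*conj(1) + 3*(-1)*conj(1) + 4*(0)*conj(1) + 4*(0)*conj(1)]
      = (1/12)[(3) + (-3) + (0) + (0)] = 0/12 = 0
  <chi_4*chi_1, chi_2> = (1/12)[1*(3)*conj(1) + 3*(-1)*conj(1) + 4*(0)*conj(exp(2*I*pi/3)) + 4*(0)*conj(exp(-2*I*pi/3))]
      = (1/12)[(3) + (-3) + (0) + (0)] = 0/12 = 0
  <chi_4*chi_1, chi_3> = (1/12)[1*(3)*conj(1) + 3*(-1)*conj(1) + 4*(0)*conj(exp(-2*I*pi/3)) + 4*(0)*conj(exp(2*I*pi/3))]
      = (1/12)[(3) + (-3) + (0) + (0)] = 0/12 = 0
  <chi_4*chi_1, chi_4> = (1/12)[1*(3)*conj(3) + 3*(-1)*conj(-1) + 4*(0)*conj(0) + 4*(0)*conj(0)]
      = (1/12)[(9) + (3) + (0) + (0)] = 12/12 = 1
(Exp terms are combined using exp(i*s)*conj(exp(i*t)) = exp(i*(s-t)), and sums of them are collapsed using the identity that for every m > 1 the m distinct m-th roots of unity sum to 0, e.g. 1 + exp(2*I*pi/3) + exp(-2*I*pi/3) = 0.)
Hence the multiplicities are chi_4: 1. Dimension check: dim(chi_4)*dim(chi_1) = 3*1 = 3 and sum (mult * dim) = 1*3 = 3.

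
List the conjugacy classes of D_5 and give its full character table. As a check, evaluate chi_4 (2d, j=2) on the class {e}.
Conjugacy classes: {e} of size 1, {r^1, r^4} of size 2, {r^2, r^3} of size 2, {s, sr, ..., sr^4} of size 5.
Character table:
  irrep \ class              {e} (size 1)  {r^1, r^4} (size 2)  {r^2, r^3} (size 2)  {s, sr, ..., sr^4} (size 5)
  chi_1 (triv)               1             1                    1                    1                          
  chi_2 (sign: r->1, s->-1)  1             1                    1                    -1                         
  chi_3 (2d, j=1)            2             -1/2 + sqrt(5)/2     -sqrt(5)/2 - 1/2     0                          
  chi_4 (2d, j=2)            2             -sqrt(5)/2 - 1/2     -1/2 + sqrt(5)/2     0                          

Spot check: chi_4 (2d, j=2) on {e} = 2.

Solution. D_5 has order 2*5 = 10 with 4 conjugacy classes, hence 4 irreducibles. Sum of squared dims 1 + 1 + 4 + 4 = 10 = |G|. Linear characters come from the abelianisation; the 2-dimensional irreps have character r^k -> 2*cos(2*pi*j*k/5), reflections -> 0.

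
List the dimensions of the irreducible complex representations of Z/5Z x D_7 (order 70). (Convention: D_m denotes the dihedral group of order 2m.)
Dimensions: 1, 1, 1, 1, 1, 1, 1, 1, 1, 1, 2, 2, 2, 2, 2, 2, 2, 2, 2, 2, 2, 2, 2, 2, 2

Explanation: There are 25 irreducibles (= number of conjugacy classes). Their dimensions d_i satisfy sum d_i^2 = |G| = 70: 1 + 1 + 1 + 1 + 1 + 1 + 1 + 1 + 1 + 1 + 4 + 4 + 4 + 4 + 4 + 4 + 4 + 4 + 4 + 4 + 4 + 4 + 4 + 4 + 4 = 70. (For the product with Z/5Z: each of the 5 1-dim characters of Z/5Z tensors with each irrep of D_7, giving 5 copies of each D_7-dimension.)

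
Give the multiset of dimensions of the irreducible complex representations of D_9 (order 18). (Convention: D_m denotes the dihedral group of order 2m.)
Dimensions: 1, 1, 2, 2, 2, 2

Explanation: There are 6 irreducibles (= number of conjugacy classes). Their dimensions d_i satisfy sum d_i^2 = |G| = 18: 1 + 1 + 4 + 4 + 4 + 4 = 18.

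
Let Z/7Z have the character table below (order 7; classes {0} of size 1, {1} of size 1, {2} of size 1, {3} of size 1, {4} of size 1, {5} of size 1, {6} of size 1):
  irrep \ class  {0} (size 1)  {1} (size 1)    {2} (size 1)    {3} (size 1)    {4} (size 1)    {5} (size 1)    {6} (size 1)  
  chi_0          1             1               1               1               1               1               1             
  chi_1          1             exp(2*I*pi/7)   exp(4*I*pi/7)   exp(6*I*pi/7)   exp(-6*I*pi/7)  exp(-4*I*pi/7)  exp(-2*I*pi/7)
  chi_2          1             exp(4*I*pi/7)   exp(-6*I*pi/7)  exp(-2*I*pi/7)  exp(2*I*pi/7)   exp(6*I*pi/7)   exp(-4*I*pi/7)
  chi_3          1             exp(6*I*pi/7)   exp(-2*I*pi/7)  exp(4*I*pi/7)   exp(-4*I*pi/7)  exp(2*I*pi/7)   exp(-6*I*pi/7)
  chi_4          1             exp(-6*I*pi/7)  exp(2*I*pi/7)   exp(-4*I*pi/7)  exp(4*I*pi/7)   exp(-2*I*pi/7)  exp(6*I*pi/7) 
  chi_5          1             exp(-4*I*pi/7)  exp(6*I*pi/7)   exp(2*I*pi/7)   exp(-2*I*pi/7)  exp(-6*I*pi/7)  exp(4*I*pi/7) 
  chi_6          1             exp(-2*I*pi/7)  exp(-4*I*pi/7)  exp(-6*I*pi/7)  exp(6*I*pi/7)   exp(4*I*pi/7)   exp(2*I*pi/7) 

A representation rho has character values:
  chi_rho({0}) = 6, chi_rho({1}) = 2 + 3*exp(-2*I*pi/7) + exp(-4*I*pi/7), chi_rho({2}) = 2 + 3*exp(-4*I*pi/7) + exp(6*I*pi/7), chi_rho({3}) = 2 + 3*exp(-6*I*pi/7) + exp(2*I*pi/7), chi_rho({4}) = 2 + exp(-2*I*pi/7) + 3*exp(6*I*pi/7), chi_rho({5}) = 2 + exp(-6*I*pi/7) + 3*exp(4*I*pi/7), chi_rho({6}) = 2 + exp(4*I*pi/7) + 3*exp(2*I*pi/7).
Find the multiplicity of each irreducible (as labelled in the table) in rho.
Multiplicities: chi_0: 2, chi_1: 0, chi_2: 0, chi_3: 0, chi_4: 0, chi_5: 1, chi_6: 3.

Details: Use <chi_rho, chi> = (1/|G|) sum_C |C| * chi_rho(C) * conj(chi(C)) with |G| = 7 for each irreducible chi in the table:
  <chi_rho, chi_0> = (1/7)[1*(6)*conj(1) + 1*(2 + 3*exp(-2*I*pi/7) + exp(-4*I*pi/7))*conj(1) + 1*(2 + 3*exp(-4*I*pi/7) + exp(6*I*pi/7))*conj(1) + 1*(2 + 3*exp(-6*I*pi/7) + exp(2*I*pi/7))*conj(1) + 1*(2 + exp(-2*I*pi/7) + 3*exp(6*I*pi/7))*conj(1) + 1*(2 + exp(-6*I*pi/7) + 3*exp(4*I*pi/7))*conj(1) + 1*(2 + exp(4*I*pi/7) + 3*exp(2*I*pi/7))*conj(1)]
      = (1/7)[(6) + (2 + 3*exp(-2*I*pi/7) + exp(-4*I*pi/7)) + (2 + 3*exp(-4*I*pi/7) + exp(6*I*pi/7)) + (2 + 3*exp(-6*I*pi/7) + exp(2*I*pi/7)) + (2 + exp(-2*I*pi/7) + 3*exp(6*I*pi/7)) + (2 + exp(-6*I*pi/7) + 3*exp(4*I*pi/7)) + (2 + exp(4*I*pi/7) + 3*exp(2*I*pi/7))] = 14/7 = 2
  <chi_rho, chi_1> = (1/7)[1*(6)*conj(1) + 1*(2 + 3*exp(-2*I*pi/7) + exp(-4*I*pi/7))*conj(exp(2*I*pi/7)) + 1*(2 + 3*exp(-4*I*pi/7) + exp(6*I*pi/7))*conj(exp(4*I*pi/7)) + 1*(2 + 3*exp(-6*I*pi/7) + exp(2*I*pi/7))*conj(exp(6*I*pi/7)) + 1*(2 + exp(-2*I*pi/7) + 3*exp(6*I*pi/7))*conj(exp(-6*I*pi/7)) + 1*(2 + exp(-6*I*pi/7) + 3*exp(4*I*pi/7))*conj(exp(-4*I*pi/7)) + 1*(2 + exp(4*I*pi/7) + 3*exp(2*I*pi/7))*conj(exp(-2*I*pi/7))]
      = (1/7)[(6) + (3*exp(-4*I*pi/7) + 2*exp(-2*I*pi/7) + exp(-6*I*pi/7)) + (2*exp(-4*I*pi/7) + exp(2*I*pi/7) + 3*exp(6*I*pi/7)) + (exp(-4*I*pi/7) + 2*exp(-6*I*pi/7) + 3*exp(2*I*pi/7)) + (3*exp(-2*I*pi/7) + 2*exp(6*I*pi/7) + exp(4*I*pi/7)) + (3*exp(-6*I*pi/7) + exp(-2*I*pi/7) + 2*exp(4*I*pi/7)) + (exp(6*I*pi/7) + 2*exp(2*I*pi/7) + 3*exp(4*I*pi/7))] = 0/7 = 0
  <chi_rho, chi_2> = (1/7)[1*(6)*conj(1) + 1*(2 + 3*exp(-2*I*pi/7) + exp(-4*I*pi/7))*conj(exp(4*I*pi/7)) + 1*(2 + 3*exp(-4*I*pi/7) + exp(6*I*pi/7))*conj(exp(-6*I*pi/7)) + 1*(2 + 3*exp(-6*I*pi/7) + exp(2*I*pi/7))*conj(exp(-2*I*pi/7)) + 1*(2 + exp(-2*I*pi/7) + 3*exp(6*I*pi/7))*conj(exp(2*I*pi/7)) + 1*(2 + exp(-6*I*pi/7) + 3*exp(4*I*pi/7))*conj(exp(6*I*pi/7)) + 1*(2 + exp(4*I*pi/7) + 3*exp(2*I*pi/7))*conj(exp(-4*I*pi/7))]
      = (1/7)[(6) + (2*exp(-4*I*pi/7) + 3*exp(-6*I*pi/7) + exp(6*I*pi/7)) + (exp(-2*I*pi/7) + 2*exp(6*I*pi/7) + 3*exp(2*I*pi/7)) + (3*exp(-4*I*pi/7) + exp(4*I*pi/7) + 2*exp(2*I*pi/7)) + (2*exp(-2*I*pi/7) + exp(-4*I*pi/7) + 3*exp(4*I*pi/7)) + (3*exp(-2*I*pi/7) + 2*exp(-6*I*pi/7) + exp(2*I*pi/7)) + (exp(-6*I*pi/7) + 3*exp(6*I*pi/7) + 2*exp(4*I*pi/7))] = 0/7 = 0
  <chi_rho, chi_3> = (1/7)[1*(6)*conj(1) + 1*(2 + 3*exp(-2*I*pi/7) + exp(-4*I*pi/7))*conj(exp(6*I*pi/7)) + 1*(2 + 3*exp(-4*I*pi/7) + exp(6*I*pi/7))*conj(exp(-2*I*pi/7)) + 1*(2 + 3*exp(-6*I*pi/7) + exp(2*I*pi/7))*conj(exp(4*I*pi/7)) + 1*(2 + exp(-2*I*pi/7) + 3*exp(6*I*pi/7))*conj(exp(-4*I*pi/7)) + 1*(2 + exp(-6*I*pi/7) + 3*exp(4*I*pi/7))*conj(exp(2*I*pi/7)) + 1*(2 + exp(4*I*pi/7) + 3*exp(2*I*pi/7))*conj(exp(-6*I*pi/7))]
      = (1/7)[(6) + (2*exp(-6*I*pi/7) + exp(4*I*pi/7) + 3*exp(6*I*pi/7)) + (3*exp(-2*I*pi/7) + exp(-6*I*pi/7) + 2*exp(2*I*pi/7)) + (2*exp(-4*I*pi/7) + exp(-2*I*pi/7) + 3*exp(4*I*pi/7)) + (3*exp(-4*I*pi/7) + exp(2*I*pi/7) + 2*exp(4*I*pi/7)) + (2*exp(-2*I*pi/7) + exp(6*I*pi/7) + 3*exp(2*I*pi/7)) + (3*exp(-6*I*pi/7) + exp(-4*I*pi/7) + 2*exp(6*I*pi/7))] = 0/7 = 0
  <chi_rho, chi_4> = (1/7)[1*(6)*conj(1) + 1*(2 + 3*exp(-2*I*pi/7) + exp(-4*I*pi/7))*conj(exp(-6*I*pi/7)) + 1*(2 + 3*exp(-4*I*pi/7) + exp(6*I*pi/7))*conj(exp(2*I*pi/7)) + 1*(2 + 3*exp(-6*I*pi/7) + exp(2*I*pi/7))*conj(exp(-4*I*pi/7)) + 1*(2 + exp(-2*I*pi/7) + 3*exp(6*I*pi/7))*conj(exp(4*I*pi/7)) + 1*(2 + exp(-6*I*pi/7) + 3*exp(4*I*pi/7))*conj(exp(-2*I*pi/7)) + 1*(2 + exp(4*I*pi/7) + 3*exp(2*I*pi/7))*conj(exp(6*I*pi/7))]
      = (1/7)[(6) + (exp(2*I*pi/7) + 2*exp(6*I*pi/7) + 3*exp(4*I*pi/7)) + (2*exp(-2*I*pi/7) + 3*exp(-6*I*pi/7) + exp(4*I*pi/7)) + (3*exp(-2*I*pi/7) + exp(6*I*pi/7) + 2*exp(4*I*pi/7)) + (2*exp(-4*I*pi/7) + exp(-6*I*pi/7) + 3*exp(2*I*pi/7)) + (exp(-4*I*pi/7) + 3*exp(6*I*pi/7) + 2*exp(2*I*pi/7)) + (3*exp(-4*I*pi/7) + 2*exp(-6*I*pi/7) + exp(-2*I*pi/7))] = 0/7 = 0
  <chi_rho, chi_5> = (1/7)[1*(6)*conj(1) + 1*(2 + 3*exp(-2*I*pi/7) + exp(-4*I*pi/7))*conj(exp(-4*I*pi/7)) + 1*(2 + 3*exp(-4*I*pi/7) + exp(6*I*pi/7))*conj(exp(6*I*pi/7)) + 1*(2 + 3*exp(-6*I*pi/7) + exp(2*I*pi/7))*conj(exp(2*I*pi/7)) + 1*(2 + exp(-2*I*pi/7) + 3*exp(6*I*pi/7))*conj(exp(-2*I*pi/7)) + 1*(2 + exp(-6*I*pi/7) + 3*exp(4*I*pi/7))*conj(exp(-6*I*pi/7)) + 1*(2 + exp(4*I*pi/7) + 3*exp(2*I*pi/7))*conj(exp(4*I*pi/7))]
      = (1/7)[(6) + (1 + 2*exp(4*I*pi/7) + 3*exp(2*I*pi/7)) + (1 + 2*exp(-6*I*pi/7) + 3*exp(4*I*pi/7)) + (1 + 2*exp(-2*I*pi/7) + 3*exp(6*I*pi/7)) + (1 + 3*exp(-6*I*pi/7) + 2*exp(2*I*pi/7)) + (1 + 3*exp(-4*I*pi/7) + 2*exp(6*I*pi/7)) + (1 + 3*exp(-2*I*pi/7) + 2*exp(-4*I*pi/7))] = 7/7 = 1
  <chi_rho, chi_6> = (1/7)[1*(6)*conj(1) + 1*(2 + 3*exp(-2*I*pi/7) + exp(-4*I*pi/7))*conj(exp(-2*I*pi/7)) + 1*(2 + 3*exp(-4*I*pi/7) + exp(6*I*pi/7))*conj(exp(-4*I*pi/7)) + 1*(2 + 3*exp(-6*I*pi/7) + exp(2*I*pi/7))*conj(exp(-6*I*pi/7)) + 1*(2 + exp(-2*I*pi/7) + 3*exp(6*I*pi/7))*conj(exp(6*I*pi/7)) + 1*(2 + exp(-6*I*pi/7) + 3*exp(4*I*pi/7))*conj(exp(4*I*pi/7)) + 1*(2 + exp(4*I*pi/7) + 3*exp(2*I*pi/7))*conj(exp(2*I*pi/7))]
      = (1/7)[(6) + (3 + exp(-2*I*pi/7) + 2*exp(2*I*pi/7)) + (3 + exp(-4*I*pi/7) + 2*exp(4*I*pi/7)) + (3 + exp(-6*I*pi/7) + 2*exp(6*I*pi/7)) + (3 + 2*exp(-6*I*pi/7) + exp(6*I*pi/7)) + (3 + 2*exp(-4*I*pi/7) + exp(4*I*pi/7)) + (3 + 2*exp(-2*I*pi/7) + exp(2*I*pi/7))] = 21/7 = 3
(Exp terms are combined using exp(i*s)*conj(exp(i*t)) = exp(i*(s-t)), and sums of them are collapsed using the identity that for every m > 1 the m distinct m-th roots of unity sum to 0, e.g. 1 + exp(2*I*pi/3) + exp(-2*I*pi/3) = 0.)
Dimension check: dim(rho) = sum (mult * dim) = 2*1 + 0*1 + 0*1 + 0*1 + 0*1 + 1*1 + 3*1 = 6 = chi_rho(e) = 6.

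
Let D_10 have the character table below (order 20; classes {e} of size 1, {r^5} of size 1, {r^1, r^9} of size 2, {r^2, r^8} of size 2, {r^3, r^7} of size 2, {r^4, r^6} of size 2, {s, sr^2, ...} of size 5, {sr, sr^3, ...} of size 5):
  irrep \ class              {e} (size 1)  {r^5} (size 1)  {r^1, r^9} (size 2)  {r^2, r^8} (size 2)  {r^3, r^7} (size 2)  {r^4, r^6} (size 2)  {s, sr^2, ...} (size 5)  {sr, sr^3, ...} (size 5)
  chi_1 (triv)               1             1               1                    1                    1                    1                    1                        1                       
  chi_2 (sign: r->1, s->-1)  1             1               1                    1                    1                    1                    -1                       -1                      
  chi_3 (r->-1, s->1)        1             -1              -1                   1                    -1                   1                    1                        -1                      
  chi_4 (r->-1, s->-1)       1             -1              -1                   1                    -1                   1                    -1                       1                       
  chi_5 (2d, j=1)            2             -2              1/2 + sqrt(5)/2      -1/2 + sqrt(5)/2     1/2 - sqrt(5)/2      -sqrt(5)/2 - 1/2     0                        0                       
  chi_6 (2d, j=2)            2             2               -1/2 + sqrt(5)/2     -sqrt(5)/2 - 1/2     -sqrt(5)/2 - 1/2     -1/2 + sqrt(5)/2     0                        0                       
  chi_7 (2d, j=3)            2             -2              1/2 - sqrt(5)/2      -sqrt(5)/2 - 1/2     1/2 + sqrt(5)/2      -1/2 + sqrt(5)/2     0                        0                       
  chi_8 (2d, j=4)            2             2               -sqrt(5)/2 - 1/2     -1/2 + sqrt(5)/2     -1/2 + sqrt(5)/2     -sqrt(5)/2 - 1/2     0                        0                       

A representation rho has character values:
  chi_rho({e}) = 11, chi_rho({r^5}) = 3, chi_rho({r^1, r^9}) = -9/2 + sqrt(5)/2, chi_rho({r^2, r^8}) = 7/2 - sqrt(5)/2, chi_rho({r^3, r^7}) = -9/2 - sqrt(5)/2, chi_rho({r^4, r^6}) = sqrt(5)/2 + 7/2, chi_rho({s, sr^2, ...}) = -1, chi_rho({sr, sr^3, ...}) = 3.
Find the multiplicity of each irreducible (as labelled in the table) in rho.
Multiplicities: chi_1: 1, chi_2: 0, chi_3: 1, chi_4: 3, chi_5: 0, chi_6: 2, chi_7: 0, chi_8: 1.

Reasoning: Use <chi_rho, chi> = (1/|G|) sum_C |C| * chi_rho(C) * conj(chi(C)) with |G| = 20 for each irreducible chi in the table:
  <chi_rho, chi_1> = (1/20)[1*(11)*conj(1) + 1*(3)*conj(1) + 2*(-9/2 + sqrt(5)/2)*conj(1) + 2*(7/2 - sqrt(5)/2)*conj(1) + 2*(-9/2 - sqrt(5)/2)*conj(1) + 2*(sqrt(5)/2 + 7/2)*conj(1) + 5*(-1)*conj(1) + 5*(3)*conj(1)]
      = (1/20)[(11) + (3) + (-9 + sqrt(5)) + (7 - sqrt(5)) + (-9 - sqrt(5)) + (sqrt(5) + 7) + (-5) + (15)] = 20/20 = 1
  <chi_rho, chi_2> = (1/20)[1*(11)*conj(1) + 1*(3)*conj(1) + 2*(-9/2 + sqrt(5)/2)*conj(1) + 2*(7/2 - sqrt(5)/2)*conj(1) + 2*(-9/2 - sqrt(5)/2)*conj(1) + 2*(sqrt(5)/2 + 7/2)*conj(1) + 5*(-1)*conj(-1) + 5*(3)*conj(-1)]
      = (1/20)[(11) + (3) + (-9 + sqrt(5)) + (7 - sqrt(5)) + (-9 - sqrt(5)) + (sqrt(5) + 7) + (5) + (-15)] = 0/20 = 0
  <chi_rho, chi_3> = (1/20)[1*(11)*conj(1) + 1*(3)*conj(-1) + 2*(-9/2 + sqrt(5)/2)*conj(-1) + 2*(7/2 - sqrt(5)/2)*conj(1) + 2*(-9/2 - sqrt(5)/2)*conj(-1) + 2*(sqrt(5)/2 + 7/2)*conj(1) + 5*(-1)*conj(1) + 5*(3)*conj(-1)]
      = (1/20)[(11) + (-3) + (9 - sqrt(5)) + (7 - sqrt(5)) + (sqrt(5) + 9) + (sqrt(5) + 7) + (-5) + (-15)] = 20/20 = 1
  <chi_rho, chi_4> = (1/20)[1*(11)*conj(1) + 1*(3)*conj(-1) + 2*(-9/2 + sqrt(5)/2)*conj(-1) + 2*(7/2 - sqrt(5)/2)*conj(1) + 2*(-9/2 - sqrt(5)/2)*conj(-1) + 2*(sqrt(5)/2 + 7/2)*conj(1) + 5*(-1)*conj(-1) + 5*(3)*conj(1)]
      = (1/20)[(11) + (-3) + (9 - sqrt(5)) + (7 - sqrt(5)) + (sqrt(5) + 9) + (sqrt(5) + 7) + (5) + (15)] = 60/20 = 3
  <chi_rho, chi_5> = (1/20)[1*(11)*conj(2) + 1*(3)*conj(-2) + 2*(-9/2 + sqrt(5)/2)*conj(1/2 + sqrt(5)/2) + 2*(7/2 - sqrt(5)/2)*conj(-1/2 + sqrt(5)/2) + 2*(-9/2 - sqrt(5)/2)*conj(1/2 - sqrt(5)/2) + 2*(sqrt(5)/2 + 7/2)*conj(-sqrt(5)/2 - 1/2) + 5*(-1)*conj(0) + 5*(3)*conj(0)]
      = (1/20)[(22) + (-6) + (-4*sqrt(5) - 2) + (-6 + 4*sqrt(5)) + (-2 + 4*sqrt(5)) + (-4*sqrt(5) - 6) + (0) + (0)] = 0/20 = 0
  <chi_rho, chi_6> = (1/20)[1*(11)*conj(2) + 1*(3)*conj(2) + 2*(-9/2 + sqrt(5)/2)*conj(-1/2 + sqrt(5)/2) + 2*(7/2 - sqrt(5)/2)*conj(-sqrt(5)/2 - 1/2) + 2*(-9/2 - sqrt(5)/2)*conj(-sqrt(5)/2 - 1/2) + 2*(sqrt(5)/2 + 7/2)*conj(-1/2 + sqrt(5)/2) + 5*(-1)*conj(0) + 5*(3)*conj(0)]
      = (1/20)[(22) + (6) + (7 - 5*sqrt(5)) + (-3*sqrt(5) - 1) + (7 + 5*sqrt(5)) + (-1 + 3*sqrt(5)) + (0) + (0)] = 40/20 = 2
  <chi_rho, chi_7> = (1/20)[1*(11)*conj(2) + 1*(3)*conj(-2) + 2*(-9/2 + sqrt(5)/2)*conj(1/2 - sqrt(5)/2) + 2*(7/2 - sqrt(5)/2)*conj(-sqrt(5)/2 - 1/2) + 2*(-9/2 - sqrt(5)/2)*conj(1/2 + sqrt(5)/2) + 2*(sqrt(5)/2 + 7/2)*conj(-1/2 + sqrt(5)/2) + 5*(-1)*conj(0) + 5*(3)*conj(0)]
      = (1/20)[(22) + (-6) + (-7 + 5*sqrt(5)) + (-3*sqrt(5) - 1) + (-5*sqrt(5) - 7) + (-1 + 3*sqrt(5)) + (0) + (0)] = 0/20 = 0
  <chi_rho, chi_8> = (1/20)[1*(11)*conj(2) + 1*(3)*conj(2) + 2*(-9/2 + sqrt(5)/2)*conj(-sqrt(5)/2 - 1/2) + 2*(7/2 - sqrt(5)/2)*conj(-1/2 + sqrt(5)/2) + 2*(-9/2 - sqrt(5)/2)*conj(-1/2 + sqrt(5)/2) + 2*(sqrt(5)/2 + 7/2)*conj(-sqrt(5)/2 - 1/2) + 5*(-1)*conj(0) + 5*(3)*conj(0)]
      = (1/20)[(22) + (6) + (2 + 4*sqrt(5)) + (-6 + 4*sqrt(5)) + (2 - 4*sqrt(5)) + (-4*sqrt(5) - 6) + (0) + (0)] = 20/20 = 1
Dimension check: dim(rho) = sum (mult * dim) = 1*1 + 0*1 + 1*1 + 3*1 + 0*2 + 2*2 + 0*2 + 1*2 = 11 = chi_rho(e) = 11.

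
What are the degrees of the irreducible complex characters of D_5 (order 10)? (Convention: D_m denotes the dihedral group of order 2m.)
Dimensions: 1, 1, 2, 2

There are 4 irreducibles (= number of conjugacy classes). Their dimensions d_i satisfy sum d_i^2 = |G| = 10: 1 + 1 + 4 + 4 = 10.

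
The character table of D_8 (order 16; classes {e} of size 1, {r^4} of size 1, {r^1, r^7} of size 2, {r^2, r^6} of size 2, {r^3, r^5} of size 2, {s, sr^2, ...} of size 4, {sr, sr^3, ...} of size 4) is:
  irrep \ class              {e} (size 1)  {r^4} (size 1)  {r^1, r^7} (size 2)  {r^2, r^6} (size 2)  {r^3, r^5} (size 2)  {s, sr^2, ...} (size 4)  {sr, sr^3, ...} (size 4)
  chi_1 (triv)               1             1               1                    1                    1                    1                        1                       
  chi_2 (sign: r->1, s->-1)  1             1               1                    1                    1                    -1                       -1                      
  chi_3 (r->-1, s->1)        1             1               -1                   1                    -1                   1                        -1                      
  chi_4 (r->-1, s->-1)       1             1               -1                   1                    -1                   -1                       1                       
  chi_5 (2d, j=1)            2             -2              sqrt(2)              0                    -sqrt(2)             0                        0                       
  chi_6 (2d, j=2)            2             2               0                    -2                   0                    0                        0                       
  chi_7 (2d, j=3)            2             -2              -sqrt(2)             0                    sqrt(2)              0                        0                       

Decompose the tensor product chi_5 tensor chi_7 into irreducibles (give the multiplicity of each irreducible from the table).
chi_5 tensor chi_7 = chi_3 + chi_4 + chi_6 (all other irreducibles have multiplicity 0).

The character of a tensor product is the pointwise product (chi_5 * chi_7)(C) = chi_5(C) * chi_7(C):
  {e}: (2)*(2), {r^4}: (-2)*(-2), {r^1, r^7}: (sqrt(2))*(-sqrt(2)), {r^2, r^6}: (0)*(0), {r^3, r^5}: (-sqrt(2))*(sqrt(2)), {s, sr^2, ...}: (0)*(0), {sr, sr^3, ...}: (0)*(0)
so (chi_5 * chi_7) takes values
  {e} -> 4, {r^4} -> 4, {r^1, r^7} -> -2, {r^2, r^6} -> 0, {r^3, r^5} -> -2, {s, sr^2, ...} -> 0, {sr, sr^3, ...} -> 0.
Now take the inner product of this character with each irreducible chi from the table, <chi_5*chi_7, chi> = (1/16) sum_C |C| (chi_5*chi_7)(C) conj(chi(C)):
  <chi_5*chi_7, chi_1> = (1/16)[1*(4)*conj(1) + 1*(4)*conj(1) + 2*(-2)*conj(1) + 2*(0)*conj(1) + 2*(-2)*conj(1) + 4*(0)*conj(1) + 4*(0)*conj(1)]
      = (1/16)[(4) + (4) + (-4) + (0) + (-4) + (0) + (0)] = 0/16 = 0
  <chi_5*chi_7, chi_2> = (1/16)[1*(4)*conj(1) + 1*(4)*conj(1) + 2*(-2)*conj(1) + 2*(0)*conj(1) + 2*(-2)*conj(1) + 4*(0)*conj(-1) + 4*(0)*conj(-1)]
      = (1/16)[(4) + (4) + (-4) + (0) + (-4) + (0) + (0)] = 0/16 = 0
  <chi_5*chi_7, chi_3> = (1/16)[1*(4)*conj(1) + 1*(4)*conj(1) + 2*(-2)*conj(-1) + 2*(0)*conj(1) + 2*(-2)*conj(-1) + 4*(0)*conj(1) + 4*(0)*conj(-1)]
      = (1/16)[(4) + (4) + (4) + (0) + (4) + (0) + (0)] = 16/16 = 1
  <chi_5*chi_7, chi_4> = (1/16)[1*(4)*conj(1) + 1*(4)*conj(1) + 2*(-2)*conj(-1) + 2*(0)*conj(1) + 2*(-2)*conj(-1) + 4*(0)*conj(-1) + 4*(0)*conj(1)]
      = (1/16)[(4) + (4) + (4) + (0) + (4) + (0) + (0)] = 16/16 = 1
  <chi_5*chi_7, chi_5> = (1/16)[1*(4)*conj(2) + 1*(4)*conj(-2) + 2*(-2)*conj(sqrt(2)) + 2*(0)*conj(0) + 2*(-2)*conj(-sqrt(2)) + 4*(0)*conj(0) + 4*(0)*conj(0)]
      = (1/16)[(8) + (-8) + (-4*sqrt(2)) + (0) + (4*sqrt(2)) + (0) + (0)] = 0/16 = 0
  <chi_5*chi_7, chi_6> = (1/16)[1*(4)*conj(2) + 1*(4)*conj(2) + 2*(-2)*conj(0) + 2*(0)*conj(-2) + 2*(-2)*conj(0) + 4*(0)*conj(0) + 4*(0)*conj(0)]
      = (1/16)[(8) + (8) + (0) + (0) + (0) + (0) + (0)] = 16/16 = 1
  <chi_5*chi_7, chi_7> = (1/16)[1*(4)*conj(2) + 1*(4)*conj(-2) + 2*(-2)*conj(-sqrt(2)) + 2*(0)*conj(0) + 2*(-2)*conj(sqrt(2)) + 4*(0)*conj(0) + 4*(0)*conj(0)]
      = (1/16)[(8) + (-8) + (4*sqrt(2)) + (0) + (-4*sqrt(2)) + (0) + (0)] = 0/16 = 0
Hence the multiplicities are chi_3: 1, chi_4: 1, chi_6: 1. Dimension check: dim(chi_5)*dim(chi_7) = 2*2 = 4 and sum (mult * dim) = 1*1 + 1*1 + 1*2 = 4.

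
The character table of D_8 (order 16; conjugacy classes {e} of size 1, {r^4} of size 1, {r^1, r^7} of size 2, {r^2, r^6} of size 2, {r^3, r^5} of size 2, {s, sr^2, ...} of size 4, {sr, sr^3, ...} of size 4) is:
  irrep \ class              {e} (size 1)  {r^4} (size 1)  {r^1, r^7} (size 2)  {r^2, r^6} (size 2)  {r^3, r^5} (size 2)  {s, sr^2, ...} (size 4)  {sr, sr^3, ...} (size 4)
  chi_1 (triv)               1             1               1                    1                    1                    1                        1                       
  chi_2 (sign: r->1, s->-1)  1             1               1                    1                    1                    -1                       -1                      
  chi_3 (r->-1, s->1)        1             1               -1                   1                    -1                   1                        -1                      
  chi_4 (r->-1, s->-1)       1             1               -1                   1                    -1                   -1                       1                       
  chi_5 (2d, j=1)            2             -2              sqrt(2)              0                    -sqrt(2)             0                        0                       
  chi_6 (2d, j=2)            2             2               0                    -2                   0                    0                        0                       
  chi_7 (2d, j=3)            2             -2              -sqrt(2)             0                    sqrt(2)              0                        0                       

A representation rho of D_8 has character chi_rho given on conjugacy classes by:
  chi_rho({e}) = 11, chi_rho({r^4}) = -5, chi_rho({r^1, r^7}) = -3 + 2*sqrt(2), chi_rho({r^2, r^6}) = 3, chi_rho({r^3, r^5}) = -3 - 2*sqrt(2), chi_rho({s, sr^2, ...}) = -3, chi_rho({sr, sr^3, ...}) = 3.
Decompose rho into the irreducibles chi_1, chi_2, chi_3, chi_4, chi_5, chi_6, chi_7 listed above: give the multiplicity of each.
Multiplicities: chi_1: 0, chi_2: 0, chi_3: 0, chi_4: 3, chi_5: 3, chi_6: 0, chi_7: 1.

Proof sketch: Use <chi_rho, chi> = (1/|G|) sum_C |C| * chi_rho(C) * conj(chi(C)) with |G| = 16 for each irreducible chi in the table:
  <chi_rho, chi_1> = (1/16)[1*(11)*conj(1) + 1*(-5)*conj(1) + 2*(-3 + 2*sqrt(2))*conj(1) + 2*(3)*conj(1) + 2*(-3 - 2*sqrt(2))*conj(1) + 4*(-3)*conj(1) + 4*(3)*conj(1)]
      = (1/16)[(11) + (-5) + (-6 + 4*sqrt(2)) + (6) + (-6 - 4*sqrt(2)) + (-12) + (12)] = 0/16 = 0
  <chi_rho, chi_2> = (1/16)[1*(11)*conj(1) + 1*(-5)*conj(1) + 2*(-3 + 2*sqrt(2))*conj(1) + 2*(3)*conj(1) + 2*(-3 - 2*sqrt(2))*conj(1) + 4*(-3)*conj(-1) + 4*(3)*conj(-1)]
      = (1/16)[(11) + (-5) + (-6 + 4*sqrt(2)) + (6) + (-6 - 4*sqrt(2)) + (12) + (-12)] = 0/16 = 0
  <chi_rho, chi_3> = (1/16)[1*(11)*conj(1) + 1*(-5)*conj(1) + 2*(-3 + 2*sqrt(2))*conj(-1) + 2*(3)*conj(1) + 2*(-3 - 2*sqrt(2))*conj(-1) + 4*(-3)*conj(1) + 4*(3)*conj(-1)]
      = (1/16)[(11) + (-5) + (6 - 4*sqrt(2)) + (6) + (4*sqrt(2) + 6) + (-12) + (-12)] = 0/16 = 0
  <chi_rho, chi_4> = (1/16)[1*(11)*conj(1) + 1*(-5)*conj(1) + 2*(-3 + 2*sqrt(2))*conj(-1) + 2*(3)*conj(1) + 2*(-3 - 2*sqrt(2))*conj(-1) + 4*(-3)*conj(-1) + 4*(3)*conj(1)]
      = (1/16)[(11) + (-5) + (6 - 4*sqrt(2)) + (6) + (4*sqrt(2) + 6) + (12) + (12)] = 48/16 = 3
  <chi_rho, chi_5> = (1/16)[1*(11)*conj(2) + 1*(-5)*conj(-2) + 2*(-3 + 2*sqrt(2))*conj(sqrt(2)) + 2*(3)*conj(0) + 2*(-3 - 2*sqrt(2))*conj(-sqrt(2)) + 4*(-3)*conj(0) + 4*(3)*conj(0)]
      = (1/16)[(22) + (10) + (8 - 6*sqrt(2)) + (0) + (8 + 6*sqrt(2)) + (0) + (0)] = 48/16 = 3
  <chi_rho, chi_6> = (1/16)[1*(11)*conj(2) + 1*(-5)*conj(2) + 2*(-3 + 2*sqrt(2))*conj(0) + 2*(3)*conj(-2) + 2*(-3 - 2*sqrt(2))*conj(0) + 4*(-3)*conj(0) + 4*(3)*conj(0)]
      = (1/16)[(22) + (-10) + (0) + (-12) + (0) + (0) + (0)] = 0/16 = 0
  <chi_rho, chi_7> = (1/16)[1*(11)*conj(2) + 1*(-5)*conj(-2) + 2*(-3 + 2*sqrt(2))*conj(-sqrt(2)) + 2*(3)*conj(0) + 2*(-3 - 2*sqrt(2))*conj(sqrt(2)) + 4*(-3)*conj(0) + 4*(3)*conj(0)]
      = (1/16)[(22) + (10) + (-8 + 6*sqrt(2)) + (0) + (-6*sqrt(2) - 8) + (0) + (0)] = 16/16 = 1
Dimension check: dim(rho) = sum (mult * dim) = 0*1 + 0*1 + 0*1 + 3*1 + 3*2 + 0*2 + 1*2 = 11 = chi_rho(e) = 11.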